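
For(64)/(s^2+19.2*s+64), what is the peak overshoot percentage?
Standard form: ωn²/(s²+2ζωn·s+ωn²) → ωn = 8, ζ = 1.2.
ζ ≥ 1, so the response is non-oscillatory: peak overshoot = 0%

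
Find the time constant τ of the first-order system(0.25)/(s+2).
First-order system: τ = -1/pole. Pole = -2. τ = -1/(-2) = 0.5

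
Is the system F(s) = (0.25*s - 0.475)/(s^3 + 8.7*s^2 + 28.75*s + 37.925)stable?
Denominator: s^3 + 8.7*s^2 + 28.75*s + 37.925 = (s + 3.7)(s^2 + 5*s + 10.25). Poles: -2.5 + 2j, -2.5 - 2j, -3.7. All Re(p)<0: Yes (stable)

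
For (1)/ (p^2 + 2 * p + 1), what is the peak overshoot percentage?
Standard form: ωn²/(p²+2ζωn·p+ωn²) → ωn = 1, ζ = 1.
ζ ≥ 1, so the response is non-oscillatory: peak overshoot = 0%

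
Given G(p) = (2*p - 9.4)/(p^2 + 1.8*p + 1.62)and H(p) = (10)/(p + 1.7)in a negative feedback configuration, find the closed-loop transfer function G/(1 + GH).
Closed-loop T = G/(1+GH).
Numerator: G_num * H_den = 2*p^2 - 6*p - 15.98.
Denominator: G_den * H_den + G_num * H_num = (p^3 + 3.5*p^2 + 4.68*p + 2.754) + (20*p - 94) = p^3 + 3.5*p^2 + 24.68*p - 91.246.
T(p) = (2*p^2 - 6*p - 15.98)/(p^3 + 3.5*p^2 + 24.68*p - 91.246)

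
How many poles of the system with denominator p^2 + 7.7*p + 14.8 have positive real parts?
p^2 + 7.7*p + 14.8 = (p + 3.7)(p + 4). Poles: -3.7, -4. RHP poles (Re>0): 0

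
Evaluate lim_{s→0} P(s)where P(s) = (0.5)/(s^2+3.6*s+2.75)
DC gain = P(0) = num(0)/den(0) = 0.5/2.75 = 0.1818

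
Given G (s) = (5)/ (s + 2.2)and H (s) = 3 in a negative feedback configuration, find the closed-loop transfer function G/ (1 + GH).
Closed-loop T = G/(1+GH).
Numerator: G_num * H_den = 5.
Denominator: G_den * H_den + G_num * H_num = (s + 2.2) + (15) = s + 17.2.
T(s) = (5)/(s + 17.2)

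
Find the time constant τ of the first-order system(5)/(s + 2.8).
First-order system: τ = -1/pole. Pole = -2.8. τ = -1/(-2.8) = 0.3571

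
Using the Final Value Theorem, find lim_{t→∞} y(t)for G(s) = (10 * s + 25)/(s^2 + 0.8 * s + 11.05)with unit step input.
FVT: lim_{t→∞} y(t) = lim_{s→0} s*Y(s) where Y(s) = G(s)/s.
= lim_{s→0} G(s) = G(0) = num(0)/den(0) = 25/11.05 = 2.262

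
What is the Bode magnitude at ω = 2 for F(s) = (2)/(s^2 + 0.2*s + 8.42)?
Substitute s = j*2: F(j2) = 0.448813 - 0.0406166j.
|F(j2)| = sqrt(Re² + Im²) = 0.4506.
20*log₁₀(0.4506) = -6.92 dB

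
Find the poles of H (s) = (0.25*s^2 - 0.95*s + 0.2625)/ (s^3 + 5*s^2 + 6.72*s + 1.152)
Set denominator = 0: s^3 + 5*s^2 + 6.72*s + 1.152 = (s + 2.4)(s + 2.4)(s + 0.2) = 0 → Poles: -0.2, -2.4, -2.4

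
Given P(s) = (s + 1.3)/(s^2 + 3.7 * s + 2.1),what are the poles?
Set denominator = 0: s^2 + 3.7*s + 2.1 = (s + 3)(s + 0.7) = 0 → Poles: -0.7, -3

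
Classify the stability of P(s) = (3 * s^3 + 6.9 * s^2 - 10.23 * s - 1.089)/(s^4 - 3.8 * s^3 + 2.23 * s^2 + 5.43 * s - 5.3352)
Denominator: s^4 - 3.8*s^3 + 2.23*s^2 + 5.43*s - 5.3352 = (s - 1.3)(s - 1.8)(s - 1.9)(s + 1.2). Poles: -1.2, 1.3, 1.8, 1.9. Unstable (3 pole(s) in RHP)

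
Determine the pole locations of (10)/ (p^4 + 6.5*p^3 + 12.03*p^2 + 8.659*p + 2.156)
Set denominator = 0: p^4 + 6.5*p^3 + 12.03*p^2 + 8.659*p + 2.156 = (p + 1.1)(p + 0.7)(p + 0.7)(p + 4) = 0 → Poles: -0.7, -0.7, -1.1, -4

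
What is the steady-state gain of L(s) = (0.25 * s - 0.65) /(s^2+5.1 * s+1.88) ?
DC gain = L(0) = num(0)/den(0) = -0.65/1.88 = -0.3457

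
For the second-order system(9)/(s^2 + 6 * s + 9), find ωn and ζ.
Standard form: ωn²/(s²+2ζωn·s+ωn²).
const=9=ωn² → ωn=3, s coeff=6=2ζωn → ζ=1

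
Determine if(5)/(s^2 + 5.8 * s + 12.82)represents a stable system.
Denominator: s^2 + 5.8*s + 12.82. Poles: -2.9 + 2.1j, -2.9 - 2.1j. All Re(p)<0: Yes (stable)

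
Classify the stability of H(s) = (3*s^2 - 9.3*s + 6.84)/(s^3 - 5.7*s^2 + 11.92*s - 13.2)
Denominator: s^3 - 5.7*s^2 + 11.92*s - 13.2 = (s - 3.3)(s^2 - 2.4*s + 4). Poles: 1.2 + 1.6j, 1.2 - 1.6j, 3.3. Unstable (3 pole(s) in RHP)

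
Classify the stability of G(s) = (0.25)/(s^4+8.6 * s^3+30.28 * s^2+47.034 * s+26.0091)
Denominator: s^4 + 8.6*s^3 + 30.28*s^2 + 47.034*s + 26.0091 = (s + 1.3)(s + 1.9)(s^2 + 5.4*s + 10.53). Poles: -1.3, -1.9, -2.7 + 1.8j, -2.7 - 1.8j. Stable (all poles in LHP)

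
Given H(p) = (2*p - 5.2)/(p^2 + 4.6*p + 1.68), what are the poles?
Set denominator = 0: p^2 + 4.6*p + 1.68 = (p + 0.4)(p + 4.2) = 0 → Poles: -0.4, -4.2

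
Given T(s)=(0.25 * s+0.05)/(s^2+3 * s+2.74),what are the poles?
Set denominator = 0: s^2 + 3*s + 2.74 = 0 → Poles: -1.5 + 0.7j, -1.5 - 0.7j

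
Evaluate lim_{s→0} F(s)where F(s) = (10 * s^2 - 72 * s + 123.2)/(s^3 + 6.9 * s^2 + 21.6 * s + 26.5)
DC gain = F(0) = num(0)/den(0) = 123.2/26.5 = 4.649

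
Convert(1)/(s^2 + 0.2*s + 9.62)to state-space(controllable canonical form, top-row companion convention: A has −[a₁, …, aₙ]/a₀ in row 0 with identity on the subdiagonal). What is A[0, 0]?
Reachable canonical form for den = s^2 + 0.2*s + 9.62: top row of A = -[a₁,a₂,...,aₙ]/a₀, ones on the subdiagonal, zeros elsewhere.
A = [[-0.2, -9.62], [1, 0]].
A[0,0] = -0.2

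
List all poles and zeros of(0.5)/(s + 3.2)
Set denominator = 0: s + 3.2 = 0 → Poles: -3.2
Numerator is a nonzero constant (0.5) → Zeros: none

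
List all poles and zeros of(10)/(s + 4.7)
Set denominator = 0: s + 4.7 = 0 → Poles: -4.7
Numerator is a nonzero constant (10) → Zeros: none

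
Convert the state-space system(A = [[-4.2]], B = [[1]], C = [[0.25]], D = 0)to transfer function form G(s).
G(s) = C(sI - A)⁻¹B + D.
Characteristic polynomial det(sI - A) = s + 4.2.
Numerator from C·adj(sI-A)·B + D·det(sI-A) = 0.25.
G(s) = (0.25)/(s + 4.2)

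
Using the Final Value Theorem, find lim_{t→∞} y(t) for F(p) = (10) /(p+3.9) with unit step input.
FVT: lim_{t→∞} y(t) = lim_{p→0} p*Y(p) where Y(p) = F(p)/p.
= lim_{p→0} F(p) = F(0) = num(0)/den(0) = 10/3.9 = 2.564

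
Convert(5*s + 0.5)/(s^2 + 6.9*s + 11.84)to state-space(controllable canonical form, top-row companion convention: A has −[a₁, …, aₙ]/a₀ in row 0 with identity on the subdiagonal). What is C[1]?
Reachable canonical form: C = numerator coefficients (right-aligned, zero-padded to length n).
num = 5*s + 0.5, C = [[5, 0.5]].
C[1] = 0.5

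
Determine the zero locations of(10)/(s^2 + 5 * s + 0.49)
Numerator is a nonzero constant (10) → Zeros: none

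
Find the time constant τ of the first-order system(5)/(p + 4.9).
First-order system: τ = -1/pole. Pole = -4.9. τ = -1/(-4.9) = 0.2041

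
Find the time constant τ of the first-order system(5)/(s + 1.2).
First-order system: τ = -1/pole. Pole = -1.2. τ = -1/(-1.2) = 0.8333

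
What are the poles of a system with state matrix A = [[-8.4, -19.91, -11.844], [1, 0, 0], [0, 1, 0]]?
Eigenvalues solve det(λI - A) = 0.
Characteristic polynomial: λ^3 + 8.4*λ^2 + 19.91*λ + 11.844 = 0.
Factor: (λ + 2.8)(λ + 4.7)(λ + 0.9) = 0.
Roots: -0.9, -2.8, -4.7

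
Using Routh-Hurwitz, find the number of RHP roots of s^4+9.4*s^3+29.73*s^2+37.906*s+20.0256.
Routh array:
s^4: [1, 29.73, 20.0256]; s^3: [9.4, 37.906]; s^2: [25.6974, 20.0256]; s^1: [30.5807]; s^0: [20.0256]
First column: [1, 9.4, 25.6974, 30.5807, 20.0256]. Sign changes = RHP roots = 0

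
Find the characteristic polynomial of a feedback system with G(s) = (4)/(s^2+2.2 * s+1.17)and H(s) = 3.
Characteristic poly = G_den * H_den + G_num * H_num = (s^2 + 2.2*s + 1.17) + (12) = s^2 + 2.2*s + 13.17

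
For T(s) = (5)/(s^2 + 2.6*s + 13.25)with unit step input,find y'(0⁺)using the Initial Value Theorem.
IVT: y'(0⁺) = lim_{s→∞} s²·Y(s) = lim_{s→∞} s·T(s).
deg(num) = 0, deg(den) = 2, relative degree = 2 ≥ 2, so s·T(s) → 0. Initial slope = 0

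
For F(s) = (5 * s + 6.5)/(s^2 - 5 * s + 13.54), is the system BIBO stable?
Denominator: s^2 - 5*s + 13.54. Poles: 2.5 + 2.7j, 2.5 - 2.7j. All Re(p)<0: No (unstable)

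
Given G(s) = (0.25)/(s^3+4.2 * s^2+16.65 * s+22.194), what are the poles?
Set denominator = 0: s^3 + 4.2*s^2 + 16.65*s + 22.194 = (s + 1.8)(s^2 + 2.4*s + 12.33) = 0 → Poles: -1.2 + 3.3j, -1.2 - 3.3j, -1.8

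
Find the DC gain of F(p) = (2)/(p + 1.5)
DC gain = F(0) = num(0)/den(0) = 2/1.5 = 1.333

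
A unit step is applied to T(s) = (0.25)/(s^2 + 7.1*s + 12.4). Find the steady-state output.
FVT: lim_{t→∞} y(t) = lim_{s→0} s*Y(s) where Y(s) = T(s)/s.
= lim_{s→0} T(s) = T(0) = num(0)/den(0) = 0.25/12.4 = 0.02016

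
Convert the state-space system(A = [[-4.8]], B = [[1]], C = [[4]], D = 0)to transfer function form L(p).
L(p) = C(pI - A)⁻¹B + D.
Characteristic polynomial det(pI - A) = p + 4.8.
Numerator from C·adj(pI-A)·B + D·det(pI-A) = 4.
L(p) = (4)/(p + 4.8)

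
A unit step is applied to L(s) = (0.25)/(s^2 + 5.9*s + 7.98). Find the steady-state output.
FVT: lim_{t→∞} y(t) = lim_{s→0} s*Y(s) where Y(s) = L(s)/s.
= lim_{s→0} L(s) = L(0) = num(0)/den(0) = 0.25/7.98 = 0.03133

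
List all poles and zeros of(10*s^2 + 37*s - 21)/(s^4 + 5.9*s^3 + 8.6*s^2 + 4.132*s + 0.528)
Set denominator = 0: s^4 + 5.9*s^3 + 8.6*s^2 + 4.132*s + 0.528 = (s + 4)(s + 1.1)(s + 0.6)(s + 0.2) = 0 → Poles: -0.2, -0.6, -1.1, -4
Set numerator = 0: 10*s^2 + 37*s - 21 = 10*(s - 0.5)(s + 4.2) = 0 → Zeros: -4.2, 0.5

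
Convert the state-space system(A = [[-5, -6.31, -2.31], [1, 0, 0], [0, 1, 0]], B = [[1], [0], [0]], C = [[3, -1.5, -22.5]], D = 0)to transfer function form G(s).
G(s) = C(sI - A)⁻¹B + D.
Characteristic polynomial det(sI - A) = s^3 + 5*s^2 + 6.31*s + 2.31.
Numerator from C·adj(sI-A)·B + D·det(sI-A) = 3*s^2 - 1.5*s - 22.5.
G(s) = (3*s^2 - 1.5*s - 22.5)/(s^3 + 5*s^2 + 6.31*s + 2.31)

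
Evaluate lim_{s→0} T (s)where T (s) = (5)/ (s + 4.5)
DC gain = T(0) = num(0)/den(0) = 5/4.5 = 1.111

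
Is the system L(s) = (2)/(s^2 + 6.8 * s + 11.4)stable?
Denominator: s^2 + 6.8*s + 11.4 = (s + 3)(s + 3.8). Poles: -3, -3.8. All Re(p)<0: Yes (stable)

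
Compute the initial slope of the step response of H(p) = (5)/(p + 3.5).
IVT: y'(0⁺) = lim_{p→∞} p²·Y(p) = lim_{p→∞} p·H(p).
deg(num) = 0, deg(den) = 1, relative degree = 1, so p·H(p) → (leading num)/(leading den) = 5/1 = 5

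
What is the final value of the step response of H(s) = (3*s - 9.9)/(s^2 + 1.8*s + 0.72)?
FVT: lim_{t→∞} y(t) = lim_{s→0} s*Y(s) where Y(s) = H(s)/s.
= lim_{s→0} H(s) = H(0) = num(0)/den(0) = -9.9/0.72 = -13.75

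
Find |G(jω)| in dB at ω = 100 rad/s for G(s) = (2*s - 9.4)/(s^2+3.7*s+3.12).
Substitute s = j*100: G(j100) = 0.00167846 - 0.0199441j.
|G(j100)| = sqrt(Re² + Im²) = 0.02001.
20*log₁₀(0.02001) = -33.97 dB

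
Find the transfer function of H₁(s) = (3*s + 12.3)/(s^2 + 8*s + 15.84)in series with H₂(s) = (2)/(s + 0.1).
Series: H = H₁ · H₂ = (n₁·n₂)/(d₁·d₂).
Num: n₁·n₂ = 6*s + 24.6. Den: d₁·d₂ = s^3 + 8.1*s^2 + 16.64*s + 1.584.
H(s) = (6*s + 24.6)/(s^3 + 8.1*s^2 + 16.64*s + 1.584)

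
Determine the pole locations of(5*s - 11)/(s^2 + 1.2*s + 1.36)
Set denominator = 0: s^2 + 1.2*s + 1.36 = 0 → Poles: -0.6 + 1j, -0.6 - 1j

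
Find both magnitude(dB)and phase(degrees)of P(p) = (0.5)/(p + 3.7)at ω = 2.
Substitute p = j*2: P(j2) = 0.104579 - 0.0565291j.
|P| = 20*log₁₀(sqrt(Re²+Im²)) = -18.50 dB.
∠P = atan2(Im, Re) = -28.39°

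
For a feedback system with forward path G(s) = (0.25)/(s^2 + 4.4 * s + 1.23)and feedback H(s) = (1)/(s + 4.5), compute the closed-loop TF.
Closed-loop T = G/(1+GH).
Numerator: G_num * H_den = 0.25*s + 1.125.
Denominator: G_den * H_den + G_num * H_num = (s^3 + 8.9*s^2 + 21.03*s + 5.535) + (0.25) = s^3 + 8.9*s^2 + 21.03*s + 5.785.
T(s) = (0.25*s + 1.125)/(s^3 + 8.9*s^2 + 21.03*s + 5.785)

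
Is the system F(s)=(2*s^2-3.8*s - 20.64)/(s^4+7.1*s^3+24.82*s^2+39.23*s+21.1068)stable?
Denominator: s^4 + 7.1*s^3 + 24.82*s^2 + 39.23*s + 21.1068 = (s + 1.1)(s + 1.8)(s^2 + 4.2*s + 10.66). Poles: -1.1, -1.8, -2.1 + 2.5j, -2.1 - 2.5j. All Re(p)<0: Yes (stable)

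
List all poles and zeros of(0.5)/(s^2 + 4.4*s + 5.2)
Set denominator = 0: s^2 + 4.4*s + 5.2 = 0 → Poles: -2.2 + 0.6j, -2.2 - 0.6j
Numerator is a nonzero constant (0.5) → Zeros: none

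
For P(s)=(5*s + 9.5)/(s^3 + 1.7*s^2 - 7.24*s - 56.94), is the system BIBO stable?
Denominator: s^3 + 1.7*s^2 - 7.24*s - 56.94 = (s - 3.9)(s^2 + 5.6*s + 14.6). Poles: -2.8 + 2.6j, -2.8 - 2.6j, 3.9. All Re(p)<0: No (unstable)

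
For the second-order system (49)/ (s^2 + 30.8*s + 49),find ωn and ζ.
Standard form: ωn²/(s²+2ζωn·s+ωn²).
const=49=ωn² → ωn=7, s coeff=30.8=2ζωn → ζ=2.2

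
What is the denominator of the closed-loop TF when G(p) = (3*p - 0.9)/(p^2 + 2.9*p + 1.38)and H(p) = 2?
Characteristic poly = G_den * H_den + G_num * H_num = (p^2 + 2.9*p + 1.38) + (6*p - 1.8) = p^2 + 8.9*p - 0.42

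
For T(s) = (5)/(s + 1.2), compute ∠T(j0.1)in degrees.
Substitute s = j*0.1: T(j0.1) = 4.13793 - 0.344828j.
∠T(j0.1) = atan2(Im, Re) = atan2(-0.344828, 4.13793) = -4.76°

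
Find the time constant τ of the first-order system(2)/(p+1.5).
First-order system: τ = -1/pole. Pole = -1.5. τ = -1/(-1.5) = 0.6667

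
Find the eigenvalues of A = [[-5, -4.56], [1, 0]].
Eigenvalues solve det(λI - A) = 0.
Characteristic polynomial: λ^2 + 5*λ + 4.56 = 0.
Factor: (λ + 3.8)(λ + 1.2) = 0.
Roots: -1.2, -3.8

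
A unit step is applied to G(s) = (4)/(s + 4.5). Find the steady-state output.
FVT: lim_{t→∞} y(t) = lim_{s→0} s*Y(s) where Y(s) = G(s)/s.
= lim_{s→0} G(s) = G(0) = num(0)/den(0) = 4/4.5 = 0.8889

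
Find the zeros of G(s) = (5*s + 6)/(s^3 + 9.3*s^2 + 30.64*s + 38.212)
Set numerator = 0: 5*s + 6 = 0 → Zeros: -1.2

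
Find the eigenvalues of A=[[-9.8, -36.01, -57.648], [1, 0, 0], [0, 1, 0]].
Eigenvalues solve det(λI - A) = 0.
Characteristic polynomial: λ^3 + 9.8*λ^2 + 36.01*λ + 57.648 = 0.
Factor: (λ + 4.8)(λ^2 + 5*λ + 12.01) = 0.
Roots: -2.5 + 2.4j, -2.5 - 2.4j, -4.8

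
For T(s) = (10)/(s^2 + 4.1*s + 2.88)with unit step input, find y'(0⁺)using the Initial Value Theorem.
IVT: y'(0⁺) = lim_{s→∞} s²·Y(s) = lim_{s→∞} s·T(s).
deg(num) = 0, deg(den) = 2, relative degree = 2 ≥ 2, so s·T(s) → 0. Initial slope = 0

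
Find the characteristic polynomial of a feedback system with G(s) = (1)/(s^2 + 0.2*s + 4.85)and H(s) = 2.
Characteristic poly = G_den * H_den + G_num * H_num = (s^2 + 0.2*s + 4.85) + (2) = s^2 + 0.2*s + 6.85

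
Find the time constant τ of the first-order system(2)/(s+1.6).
First-order system: τ = -1/pole. Pole = -1.6. τ = -1/(-1.6) = 0.625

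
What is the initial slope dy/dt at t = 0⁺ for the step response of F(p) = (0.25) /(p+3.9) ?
IVT: y'(0⁺) = lim_{p→∞} p²·Y(p) = lim_{p→∞} p·F(p).
deg(num) = 0, deg(den) = 1, relative degree = 1, so p·F(p) → (leading num)/(leading den) = 0.25/1 = 0.25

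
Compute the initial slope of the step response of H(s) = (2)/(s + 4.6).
IVT: y'(0⁺) = lim_{s→∞} s²·Y(s) = lim_{s→∞} s·H(s).
deg(num) = 0, deg(den) = 1, relative degree = 1, so s·H(s) → (leading num)/(leading den) = 2/1 = 2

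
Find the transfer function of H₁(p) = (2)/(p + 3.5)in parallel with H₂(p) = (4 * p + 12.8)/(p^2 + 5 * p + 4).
Parallel: H = H₁ + H₂ = (n₁·d₂ + n₂·d₁)/(d₁·d₂).
n₁·d₂ = 2*p^2 + 10*p + 8. n₂·d₁ = 4*p^2 + 26.8*p + 44.8. Sum = 6*p^2 + 36.8*p + 52.8. d₁·d₂ = p^3 + 8.5*p^2 + 21.5*p + 14.
H(p) = (6*p^2 + 36.8*p + 52.8)/(p^3 + 8.5*p^2 + 21.5*p + 14)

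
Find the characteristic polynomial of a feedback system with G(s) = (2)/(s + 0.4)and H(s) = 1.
Characteristic poly = G_den * H_den + G_num * H_num = (s + 0.4) + (2) = s + 2.4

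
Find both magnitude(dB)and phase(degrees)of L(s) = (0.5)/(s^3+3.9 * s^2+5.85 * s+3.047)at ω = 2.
Substitute s = j*2: L(j2) = -0.0366473 - 0.0108018j.
|L| = 20*log₁₀(sqrt(Re²+Im²)) = -28.36 dB.
∠L = atan2(Im, Re) = -163.58°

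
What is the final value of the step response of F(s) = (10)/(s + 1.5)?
FVT: lim_{t→∞} y(t) = lim_{s→0} s*Y(s) where Y(s) = F(s)/s.
= lim_{s→0} F(s) = F(0) = num(0)/den(0) = 10/1.5 = 6.667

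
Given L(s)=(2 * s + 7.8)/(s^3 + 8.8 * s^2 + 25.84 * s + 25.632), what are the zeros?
Set numerator = 0: 2*s + 7.8 = 0 → Zeros: -3.9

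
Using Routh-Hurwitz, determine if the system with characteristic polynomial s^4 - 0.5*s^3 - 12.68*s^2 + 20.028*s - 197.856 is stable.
Routh array:
s^4: [1, -12.68, -197.856]; s^3: [-0.5, 20.028]; s^2: [27.376, -197.856]; s^1: [16.4143]; s^0: [-197.856]
First column: [1, -0.5, 27.376, 16.4143, -197.856]. Sign changes = 3.
No, unstable (3 RHP root(s))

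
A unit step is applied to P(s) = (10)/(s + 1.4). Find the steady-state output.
FVT: lim_{t→∞} y(t) = lim_{s→0} s*Y(s) where Y(s) = P(s)/s.
= lim_{s→0} P(s) = P(0) = num(0)/den(0) = 10/1.4 = 7.143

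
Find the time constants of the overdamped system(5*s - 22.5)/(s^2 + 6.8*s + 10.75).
Overdamped: real poles at -2.5, -4.3. τ = -1/pole → τ₁ = 0.4, τ₂ = 0.2326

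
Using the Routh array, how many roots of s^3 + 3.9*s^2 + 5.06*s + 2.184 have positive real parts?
Routh array:
s^3: [1, 5.06]; s^2: [3.9, 2.184]; s^1: [4.5]; s^0: [2.184]
First column: [1, 3.9, 4.5, 2.184]. Sign changes = RHP roots = 0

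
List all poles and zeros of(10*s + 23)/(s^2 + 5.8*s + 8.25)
Set denominator = 0: s^2 + 5.8*s + 8.25 = (s + 2.5)(s + 3.3) = 0 → Poles: -2.5, -3.3
Set numerator = 0: 10*s + 23 = 0 → Zeros: -2.3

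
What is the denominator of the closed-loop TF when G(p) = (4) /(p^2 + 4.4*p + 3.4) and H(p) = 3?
Characteristic poly = G_den * H_den + G_num * H_num = (p^2 + 4.4*p + 3.4) + (12) = p^2 + 4.4*p + 15.4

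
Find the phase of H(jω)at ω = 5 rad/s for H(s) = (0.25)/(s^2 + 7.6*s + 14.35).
Substitute s = j*5: H(j5) = -0.00170956 - 0.00609982j.
∠H(j5) = atan2(Im, Re) = atan2(-0.00609982, -0.00170956) = -105.66°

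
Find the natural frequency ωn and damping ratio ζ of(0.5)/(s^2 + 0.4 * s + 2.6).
Underdamped: complex pole -0.2 + 1.6j. ωn = |pole| = 1.612, ζ = -Re(pole)/ωn = 0.124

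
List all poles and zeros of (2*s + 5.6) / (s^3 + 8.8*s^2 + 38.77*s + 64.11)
Set denominator = 0: s^3 + 8.8*s^2 + 38.77*s + 64.11 = (s + 3)(s^2 + 5.8*s + 21.37) = 0 → Poles: -2.9 + 3.6j, -2.9 - 3.6j, -3
Set numerator = 0: 2*s + 5.6 = 0 → Zeros: -2.8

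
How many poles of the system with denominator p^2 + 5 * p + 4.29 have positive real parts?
p^2 + 5*p + 4.29 = (p + 1.1)(p + 3.9). Poles: -1.1, -3.9. RHP poles (Re>0): 0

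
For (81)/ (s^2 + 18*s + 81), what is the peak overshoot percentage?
Standard form: ωn²/(s²+2ζωn·s+ωn²) → ωn = 9, ζ = 1.
ζ ≥ 1, so the response is non-oscillatory: peak overshoot = 0%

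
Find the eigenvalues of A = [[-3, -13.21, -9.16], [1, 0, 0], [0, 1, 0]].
Eigenvalues solve det(λI - A) = 0.
Characteristic polynomial: λ^3 + 3*λ^2 + 13.21*λ + 9.16 = 0.
Factor: (λ + 0.8)(λ^2 + 2.2*λ + 11.45) = 0.
Roots: -0.8, -1.1 + 3.2j, -1.1 - 3.2j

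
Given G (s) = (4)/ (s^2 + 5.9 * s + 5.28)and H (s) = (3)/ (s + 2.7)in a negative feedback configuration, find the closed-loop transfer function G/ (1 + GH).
Closed-loop T = G/(1+GH).
Numerator: G_num * H_den = 4*s + 10.8.
Denominator: G_den * H_den + G_num * H_num = (s^3 + 8.6*s^2 + 21.21*s + 14.256) + (12) = s^3 + 8.6*s^2 + 21.21*s + 26.256.
T(s) = (4*s + 10.8)/(s^3 + 8.6*s^2 + 21.21*s + 26.256)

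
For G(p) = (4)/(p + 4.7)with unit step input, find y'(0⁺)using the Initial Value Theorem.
IVT: y'(0⁺) = lim_{p→∞} p²·Y(p) = lim_{p→∞} p·G(p).
deg(num) = 0, deg(den) = 1, relative degree = 1, so p·G(p) → (leading num)/(leading den) = 4/1 = 4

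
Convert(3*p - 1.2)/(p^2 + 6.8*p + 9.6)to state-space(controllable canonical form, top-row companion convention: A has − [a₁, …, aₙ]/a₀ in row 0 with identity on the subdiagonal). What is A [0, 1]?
Reachable canonical form for den = p^2 + 6.8*p + 9.6: top row of A = -[a₁,a₂,...,aₙ]/a₀, ones on the subdiagonal, zeros elsewhere.
A = [[-6.8, -9.6], [1, 0]].
A[0,1] = -9.6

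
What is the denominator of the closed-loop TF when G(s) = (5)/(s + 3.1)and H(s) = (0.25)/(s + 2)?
Characteristic poly = G_den * H_den + G_num * H_num = (s^2 + 5.1*s + 6.2) + (1.25) = s^2 + 5.1*s + 7.45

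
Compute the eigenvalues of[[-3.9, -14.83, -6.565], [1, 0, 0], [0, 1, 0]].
Eigenvalues solve det(λI - A) = 0.
Characteristic polynomial: λ^3 + 3.9*λ^2 + 14.83*λ + 6.565 = 0.
Factor: (λ + 0.5)(λ^2 + 3.4*λ + 13.13) = 0.
Roots: -0.5, -1.7 + 3.2j, -1.7 - 3.2j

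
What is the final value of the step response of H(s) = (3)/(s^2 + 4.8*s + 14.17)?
FVT: lim_{t→∞} y(t) = lim_{s→0} s*Y(s) where Y(s) = H(s)/s.
= lim_{s→0} H(s) = H(0) = num(0)/den(0) = 3/14.17 = 0.2117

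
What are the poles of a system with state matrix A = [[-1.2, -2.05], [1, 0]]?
Eigenvalues solve det(λI - A) = 0.
Characteristic polynomial: λ^2 + 1.2*λ + 2.05 = 0.
Roots: -0.6 + 1.3j, -0.6 - 1.3j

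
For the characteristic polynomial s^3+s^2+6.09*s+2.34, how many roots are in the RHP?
s^3 + s^2 + 6.09*s + 2.34 = (s + 0.4)(s^2 + 0.6*s + 5.85). Poles: -0.3 + 2.4j, -0.3 - 2.4j, -0.4. RHP poles (Re>0): 0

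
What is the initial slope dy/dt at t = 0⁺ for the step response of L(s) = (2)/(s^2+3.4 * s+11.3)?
IVT: y'(0⁺) = lim_{s→∞} s²·Y(s) = lim_{s→∞} s·L(s).
deg(num) = 0, deg(den) = 2, relative degree = 2 ≥ 2, so s·L(s) → 0. Initial slope = 0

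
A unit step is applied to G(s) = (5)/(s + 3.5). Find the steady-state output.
FVT: lim_{t→∞} y(t) = lim_{s→0} s*Y(s) where Y(s) = G(s)/s.
= lim_{s→0} G(s) = G(0) = num(0)/den(0) = 5/3.5 = 1.429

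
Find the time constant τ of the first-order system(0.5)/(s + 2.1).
First-order system: τ = -1/pole. Pole = -2.1. τ = -1/(-2.1) = 0.4762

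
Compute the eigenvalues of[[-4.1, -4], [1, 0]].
Eigenvalues solve det(λI - A) = 0.
Characteristic polynomial: λ^2 + 4.1*λ + 4 = 0.
Factor: (λ + 2.5)(λ + 1.6) = 0.
Roots: -1.6, -2.5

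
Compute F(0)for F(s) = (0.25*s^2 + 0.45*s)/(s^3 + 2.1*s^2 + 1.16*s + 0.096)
DC gain = F(0) = num(0)/den(0) = 0/0.096 = 0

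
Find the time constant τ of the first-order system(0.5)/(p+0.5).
First-order system: τ = -1/pole. Pole = -0.5. τ = -1/(-0.5) = 2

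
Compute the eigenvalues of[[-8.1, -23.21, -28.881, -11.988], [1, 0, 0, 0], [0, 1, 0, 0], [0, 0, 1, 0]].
Eigenvalues solve det(λI - A) = 0.
Characteristic polynomial: λ^4 + 8.1*λ^3 + 23.21*λ^2 + 28.881*λ + 11.988 = 0.
Factor: (λ + 0.8)(λ + 3.7)(λ^2 + 3.6*λ + 4.05) = 0.
Roots: -0.8, -1.8 + 0.9j, -1.8 - 0.9j, -3.7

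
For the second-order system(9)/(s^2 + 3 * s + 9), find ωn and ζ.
Standard form: ωn²/(s²+2ζωn·s+ωn²).
const=9=ωn² → ωn=3, s coeff=3=2ζωn → ζ=0.5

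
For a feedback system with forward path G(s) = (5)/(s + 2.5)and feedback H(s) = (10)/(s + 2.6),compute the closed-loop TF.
Closed-loop T = G/(1+GH).
Numerator: G_num * H_den = 5*s + 13.
Denominator: G_den * H_den + G_num * H_num = (s^2 + 5.1*s + 6.5) + (50) = s^2 + 5.1*s + 56.5.
T(s) = (5*s + 13)/(s^2 + 5.1*s + 56.5)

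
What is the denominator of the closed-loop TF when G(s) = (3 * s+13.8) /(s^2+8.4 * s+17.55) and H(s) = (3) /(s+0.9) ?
Characteristic poly = G_den * H_den + G_num * H_num = (s^3 + 9.3*s^2 + 25.11*s + 15.795) + (9*s + 41.4) = s^3 + 9.3*s^2 + 34.11*s + 57.195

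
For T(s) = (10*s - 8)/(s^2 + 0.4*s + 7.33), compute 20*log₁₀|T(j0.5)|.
Substitute s = j*0.5: T(j0.5) = -1.10911 + 0.737545j.
|T(j0.5)| = sqrt(Re² + Im²) = 1.332.
20*log₁₀(1.332) = 2.49 dB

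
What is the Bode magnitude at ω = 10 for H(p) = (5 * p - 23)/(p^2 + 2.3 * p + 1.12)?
Substitute p = j*10: H(j10) = 0.332249 - 0.428381j.
|H(j10)| = sqrt(Re² + Im²) = 0.5421.
20*log₁₀(0.5421) = -5.32 dB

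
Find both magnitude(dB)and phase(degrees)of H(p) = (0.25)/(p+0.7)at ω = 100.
Substitute p = j*100: H(j100) = 1.74991e-05 - 0.00249988j.
|H| = 20*log₁₀(sqrt(Re²+Im²)) = -52.04 dB.
∠H = atan2(Im, Re) = -89.60°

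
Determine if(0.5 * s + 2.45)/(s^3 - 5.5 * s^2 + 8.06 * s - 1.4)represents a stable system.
Denominator: s^3 - 5.5*s^2 + 8.06*s - 1.4 = (s - 2.5)(s - 2.8)(s - 0.2). Poles: 0.2, 2.5, 2.8. All Re(p)<0: No (unstable)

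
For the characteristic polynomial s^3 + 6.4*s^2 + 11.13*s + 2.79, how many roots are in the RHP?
s^3 + 6.4*s^2 + 11.13*s + 2.79 = (s + 0.3)(s + 3.1)(s + 3). Poles: -0.3, -3, -3.1. RHP poles (Re>0): 0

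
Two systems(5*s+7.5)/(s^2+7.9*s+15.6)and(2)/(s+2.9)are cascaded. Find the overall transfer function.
Series: H = H₁ · H₂ = (n₁·n₂)/(d₁·d₂).
Num: n₁·n₂ = 10*s + 15. Den: d₁·d₂ = s^3 + 10.8*s^2 + 38.51*s + 45.24.
H(s) = (10*s + 15)/(s^3 + 10.8*s^2 + 38.51*s + 45.24)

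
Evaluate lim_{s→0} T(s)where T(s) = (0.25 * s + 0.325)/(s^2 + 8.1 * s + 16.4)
DC gain = T(0) = num(0)/den(0) = 0.325/16.4 = 0.01982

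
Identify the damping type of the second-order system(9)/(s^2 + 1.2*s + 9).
Standard form: ωn²/(s²+2ζωn·s+ωn²) gives ωn=3, ζ=0.2.
Underdamped (ζ = 0.2 < 1)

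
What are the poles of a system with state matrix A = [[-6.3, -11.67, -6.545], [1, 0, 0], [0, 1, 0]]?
Eigenvalues solve det(λI - A) = 0.
Characteristic polynomial: λ^3 + 6.3*λ^2 + 11.67*λ + 6.545 = 0.
Factor: (λ + 1.7)(λ + 1.1)(λ + 3.5) = 0.
Roots: -1.1, -1.7, -3.5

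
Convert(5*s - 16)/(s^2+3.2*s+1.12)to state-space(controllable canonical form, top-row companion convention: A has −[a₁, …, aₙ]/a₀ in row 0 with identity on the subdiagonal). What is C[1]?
Reachable canonical form: C = numerator coefficients (right-aligned, zero-padded to length n).
num = 5*s - 16, C = [[5, -16]].
C[1] = -16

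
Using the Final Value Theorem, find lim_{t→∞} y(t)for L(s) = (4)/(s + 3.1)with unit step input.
FVT: lim_{t→∞} y(t) = lim_{s→0} s*Y(s) where Y(s) = L(s)/s.
= lim_{s→0} L(s) = L(0) = num(0)/den(0) = 4/3.1 = 1.29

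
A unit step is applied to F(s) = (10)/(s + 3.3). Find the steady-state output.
FVT: lim_{t→∞} y(t) = lim_{s→0} s*Y(s) where Y(s) = F(s)/s.
= lim_{s→0} F(s) = F(0) = num(0)/den(0) = 10/3.3 = 3.03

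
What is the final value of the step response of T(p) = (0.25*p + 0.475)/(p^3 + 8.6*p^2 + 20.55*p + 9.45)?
FVT: lim_{t→∞} y(t) = lim_{p→0} p*Y(p) where Y(p) = T(p)/p.
= lim_{p→0} T(p) = T(0) = num(0)/den(0) = 0.475/9.45 = 0.05026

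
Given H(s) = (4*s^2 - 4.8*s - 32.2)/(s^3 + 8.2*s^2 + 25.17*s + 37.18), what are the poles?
Set denominator = 0: s^3 + 8.2*s^2 + 25.17*s + 37.18 = (s + 4.4)(s^2 + 3.8*s + 8.45) = 0 → Poles: -1.9 + 2.2j, -1.9 - 2.2j, -4.4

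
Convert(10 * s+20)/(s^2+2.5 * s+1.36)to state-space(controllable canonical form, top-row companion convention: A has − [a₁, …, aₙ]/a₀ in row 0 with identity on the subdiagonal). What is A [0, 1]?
Reachable canonical form for den = s^2 + 2.5*s + 1.36: top row of A = -[a₁,a₂,...,aₙ]/a₀, ones on the subdiagonal, zeros elsewhere.
A = [[-2.5, -1.36], [1, 0]].
A[0,1] = -1.36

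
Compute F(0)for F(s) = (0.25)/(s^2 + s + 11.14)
DC gain = F(0) = num(0)/den(0) = 0.25/11.14 = 0.02244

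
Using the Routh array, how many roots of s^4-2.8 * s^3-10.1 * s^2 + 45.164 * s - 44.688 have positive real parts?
Routh array:
s^4: [1, -10.1, -44.688]; s^3: [-2.8, 45.164]; s^2: [6.03, -44.688]; s^1: [24.4134]; s^0: [-44.688]
First column: [1, -2.8, 6.03, 24.4134, -44.688]. Sign changes = RHP roots = 3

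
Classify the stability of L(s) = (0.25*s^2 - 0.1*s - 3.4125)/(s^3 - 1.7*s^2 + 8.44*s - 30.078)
Denominator: s^3 - 1.7*s^2 + 8.44*s - 30.078 = (s - 2.7)(s^2 + s + 11.14). Poles: -0.5 + 3.3j, -0.5 - 3.3j, 2.7. Unstable (1 pole(s) in RHP)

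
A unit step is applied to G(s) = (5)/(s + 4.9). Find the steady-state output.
FVT: lim_{t→∞} y(t) = lim_{s→0} s*Y(s) where Y(s) = G(s)/s.
= lim_{s→0} G(s) = G(0) = num(0)/den(0) = 5/4.9 = 1.02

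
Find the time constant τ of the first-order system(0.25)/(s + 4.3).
First-order system: τ = -1/pole. Pole = -4.3. τ = -1/(-4.3) = 0.2326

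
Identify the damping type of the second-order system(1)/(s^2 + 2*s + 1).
Standard form: ωn²/(s²+2ζωn·s+ωn²) gives ωn=1, ζ=1.
Critically damped (ζ = 1)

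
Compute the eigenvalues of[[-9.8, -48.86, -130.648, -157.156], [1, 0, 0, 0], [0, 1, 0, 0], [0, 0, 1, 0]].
Eigenvalues solve det(λI - A) = 0.
Characteristic polynomial: λ^4 + 9.8*λ^3 + 48.86*λ^2 + 130.648*λ + 157.156 = 0.
Factor: (λ^2 + 5.8*λ + 10.1)(λ^2 + 4*λ + 15.56) = 0.
Roots: -2 + 3.4j, -2 - 3.4j, -2.9 + 1.3j, -2.9 - 1.3j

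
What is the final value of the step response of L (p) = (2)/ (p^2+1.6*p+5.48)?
FVT: lim_{t→∞} y(t) = lim_{p→0} p*Y(p) where Y(p) = L(p)/p.
= lim_{p→0} L(p) = L(0) = num(0)/den(0) = 2/5.48 = 0.365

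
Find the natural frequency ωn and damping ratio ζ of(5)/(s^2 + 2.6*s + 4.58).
Underdamped: complex pole -1.3 + 1.7j. ωn = |pole| = 2.14, ζ = -Re(pole)/ωn = 0.6075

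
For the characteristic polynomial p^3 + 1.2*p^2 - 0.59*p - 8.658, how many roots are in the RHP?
p^3 + 1.2*p^2 - 0.59*p - 8.658 = (p - 1.8)(p^2 + 3*p + 4.81). Poles: -1.5 + 1.6j, -1.5 - 1.6j, 1.8. RHP poles (Re>0): 1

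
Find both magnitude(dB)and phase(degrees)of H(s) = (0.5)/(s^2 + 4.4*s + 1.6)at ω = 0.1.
Substitute s = j*0.1: H(j0.1) = 0.292097 - 0.0808318j.
|H| = 20*log₁₀(sqrt(Re²+Im²)) = -10.37 dB.
∠H = atan2(Im, Re) = -15.47°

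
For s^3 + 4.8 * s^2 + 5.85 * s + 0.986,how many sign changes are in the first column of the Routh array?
Routh array:
s^3: [1, 5.85]; s^2: [4.8, 0.986]; s^1: [5.64458]; s^0: [0.986]
First column: [1, 4.8, 5.64458, 0.986]. Sign changes = 0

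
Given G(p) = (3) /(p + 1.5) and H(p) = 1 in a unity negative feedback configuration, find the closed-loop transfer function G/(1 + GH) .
Closed-loop T = G/(1+GH).
Numerator: G_num * H_den = 3.
Denominator: G_den * H_den + G_num * H_num = (p + 1.5) + (3) = p + 4.5.
T(p) = (3)/(p + 4.5)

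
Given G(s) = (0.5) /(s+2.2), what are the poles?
Set denominator = 0: s + 2.2 = 0 → Poles: -2.2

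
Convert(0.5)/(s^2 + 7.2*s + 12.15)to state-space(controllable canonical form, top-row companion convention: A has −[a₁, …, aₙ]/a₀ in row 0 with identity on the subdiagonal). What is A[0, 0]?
Reachable canonical form for den = s^2 + 7.2*s + 12.15: top row of A = -[a₁,a₂,...,aₙ]/a₀, ones on the subdiagonal, zeros elsewhere.
A = [[-7.2, -12.15], [1, 0]].
A[0,0] = -7.2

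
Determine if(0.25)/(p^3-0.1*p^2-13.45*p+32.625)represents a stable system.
Denominator: p^3 - 0.1*p^2 - 13.45*p + 32.625 = (p + 4.5)(p^2 - 4.6*p + 7.25). Poles: -4.5, 2.3 + 1.4j, 2.3 - 1.4j. All Re(p)<0: No (unstable)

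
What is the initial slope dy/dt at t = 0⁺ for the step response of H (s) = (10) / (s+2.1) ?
IVT: y'(0⁺) = lim_{s→∞} s²·Y(s) = lim_{s→∞} s·H(s).
deg(num) = 0, deg(den) = 1, relative degree = 1, so s·H(s) → (leading num)/(leading den) = 10/1 = 10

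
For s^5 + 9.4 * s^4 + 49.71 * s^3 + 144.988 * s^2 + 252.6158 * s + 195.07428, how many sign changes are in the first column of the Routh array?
Routh array:
s^5: [1, 49.71, 252.6158]; s^4: [9.4, 144.988, 195.07428]; s^3: [34.2857, 231.863]; s^2: [81.4189, 195.07428]; s^1: [149.717]; s^0: [195.07428]
First column: [1, 9.4, 34.2857, 81.4189, 149.717, 195.07428]. Sign changes = 0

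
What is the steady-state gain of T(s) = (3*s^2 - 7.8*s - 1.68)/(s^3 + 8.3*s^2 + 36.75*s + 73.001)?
DC gain = T(0) = num(0)/den(0) = -1.68/73.001 = -0.02301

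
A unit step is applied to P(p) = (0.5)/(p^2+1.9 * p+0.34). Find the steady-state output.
FVT: lim_{t→∞} y(t) = lim_{p→0} p*Y(p) where Y(p) = P(p)/p.
= lim_{p→0} P(p) = P(0) = num(0)/den(0) = 0.5/0.34 = 1.471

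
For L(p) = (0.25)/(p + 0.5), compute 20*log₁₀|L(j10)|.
Substitute p = j*10: L(j10) = 0.00124688 - 0.0249377j.
|L(j10)| = sqrt(Re² + Im²) = 0.02497.
20*log₁₀(0.02497) = -32.05 dB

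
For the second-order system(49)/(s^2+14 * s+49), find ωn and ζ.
Standard form: ωn²/(s²+2ζωn·s+ωn²).
const=49=ωn² → ωn=7, s coeff=14=2ζωn → ζ=1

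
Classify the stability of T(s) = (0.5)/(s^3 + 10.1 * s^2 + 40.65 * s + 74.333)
Denominator: s^3 + 10.1*s^2 + 40.65*s + 74.333 = (s + 4.9)(s^2 + 5.2*s + 15.17). Poles: -2.6 + 2.9j, -2.6 - 2.9j, -4.9. Stable (all poles in LHP)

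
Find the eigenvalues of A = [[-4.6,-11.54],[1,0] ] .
Eigenvalues solve det(λI - A) = 0.
Characteristic polynomial: λ^2 + 4.6*λ + 11.54 = 0.
Roots: -2.3 + 2.5j, -2.3 - 2.5j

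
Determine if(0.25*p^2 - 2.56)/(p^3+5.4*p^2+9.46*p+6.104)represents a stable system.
Denominator: p^3 + 5.4*p^2 + 9.46*p + 6.104 = (p + 2.8)(p^2 + 2.6*p + 2.18). Poles: -1.3 + 0.7j, -1.3 - 0.7j, -2.8. All Re(p)<0: Yes (stable)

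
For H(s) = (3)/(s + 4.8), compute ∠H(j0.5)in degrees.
Substitute s = j*0.5: H(j0.5) = 0.618291 - 0.0644053j.
∠H(j0.5) = atan2(Im, Re) = atan2(-0.0644053, 0.618291) = -5.95°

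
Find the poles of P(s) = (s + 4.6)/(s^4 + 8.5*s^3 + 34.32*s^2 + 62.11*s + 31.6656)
Set denominator = 0: s^4 + 8.5*s^3 + 34.32*s^2 + 62.11*s + 31.6656 = (s + 2.7)(s + 0.8)(s^2 + 5*s + 14.66) = 0 → Poles: -0.8, -2.5 + 2.9j, -2.5 - 2.9j, -2.7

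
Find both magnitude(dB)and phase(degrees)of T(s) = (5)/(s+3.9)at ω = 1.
Substitute s = j*1: T(j1) = 1.20296 - 0.308452j.
|T| = 20*log₁₀(sqrt(Re²+Im²)) = 1.88 dB.
∠T = atan2(Im, Re) = -14.38°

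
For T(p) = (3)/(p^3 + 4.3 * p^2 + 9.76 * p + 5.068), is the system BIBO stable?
Denominator: p^3 + 4.3*p^2 + 9.76*p + 5.068 = (p + 0.7)(p^2 + 3.6*p + 7.24). Poles: -0.7, -1.8 + 2j, -1.8 - 2j. All Re(p)<0: Yes (stable)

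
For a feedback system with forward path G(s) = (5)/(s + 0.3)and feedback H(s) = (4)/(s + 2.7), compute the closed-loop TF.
Closed-loop T = G/(1+GH).
Numerator: G_num * H_den = 5*s + 13.5.
Denominator: G_den * H_den + G_num * H_num = (s^2 + 3*s + 0.81) + (20) = s^2 + 3*s + 20.81.
T(s) = (5*s + 13.5)/(s^2 + 3*s + 20.81)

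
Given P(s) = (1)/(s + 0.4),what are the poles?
Set denominator = 0: s + 0.4 = 0 → Poles: -0.4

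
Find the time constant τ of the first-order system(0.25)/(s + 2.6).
First-order system: τ = -1/pole. Pole = -2.6. τ = -1/(-2.6) = 0.3846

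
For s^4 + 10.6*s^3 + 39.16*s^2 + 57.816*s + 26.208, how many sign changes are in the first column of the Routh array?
Routh array:
s^4: [1, 39.16, 26.208]; s^3: [10.6, 57.816]; s^2: [33.7057, 26.208]; s^1: [49.5739]; s^0: [26.208]
First column: [1, 10.6, 33.7057, 49.5739, 26.208]. Sign changes = 0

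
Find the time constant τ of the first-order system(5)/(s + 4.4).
First-order system: τ = -1/pole. Pole = -4.4. τ = -1/(-4.4) = 0.2273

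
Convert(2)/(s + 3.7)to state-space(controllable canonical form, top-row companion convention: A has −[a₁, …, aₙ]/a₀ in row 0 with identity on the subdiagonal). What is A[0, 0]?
Reachable canonical form for den = s + 3.7: top row of A = -[a₁,a₂,...,aₙ]/a₀, ones on the subdiagonal, zeros elsewhere.
A = [[-3.7]].
A[0,0] = -3.7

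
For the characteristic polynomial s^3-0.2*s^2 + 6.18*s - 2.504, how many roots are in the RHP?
s^3 - 0.2*s^2 + 6.18*s - 2.504 = (s - 0.4)(s^2 + 0.2*s + 6.26). Poles: -0.1 + 2.5j, -0.1 - 2.5j, 0.4. RHP poles (Re>0): 1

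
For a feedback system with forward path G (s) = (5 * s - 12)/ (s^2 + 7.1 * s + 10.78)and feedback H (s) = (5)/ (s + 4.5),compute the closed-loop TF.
Closed-loop T = G/(1+GH).
Numerator: G_num * H_den = 5*s^2 + 10.5*s - 54.
Denominator: G_den * H_den + G_num * H_num = (s^3 + 11.6*s^2 + 42.73*s + 48.51) + (25*s - 60) = s^3 + 11.6*s^2 + 67.73*s - 11.49.
T(s) = (5*s^2 + 10.5*s - 54)/(s^3 + 11.6*s^2 + 67.73*s - 11.49)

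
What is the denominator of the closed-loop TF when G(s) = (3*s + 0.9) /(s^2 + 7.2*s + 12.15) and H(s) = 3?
Characteristic poly = G_den * H_den + G_num * H_num = (s^2 + 7.2*s + 12.15) + (9*s + 2.7) = s^2 + 16.2*s + 14.85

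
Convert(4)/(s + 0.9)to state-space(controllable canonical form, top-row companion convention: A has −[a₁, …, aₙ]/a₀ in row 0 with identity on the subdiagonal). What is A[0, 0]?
Reachable canonical form for den = s + 0.9: top row of A = -[a₁,a₂,...,aₙ]/a₀, ones on the subdiagonal, zeros elsewhere.
A = [[-0.9]].
A[0,0] = -0.9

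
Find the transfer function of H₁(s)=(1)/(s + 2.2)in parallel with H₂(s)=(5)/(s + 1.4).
Parallel: H = H₁ + H₂ = (n₁·d₂ + n₂·d₁)/(d₁·d₂).
n₁·d₂ = s + 1.4. n₂·d₁ = 5*s + 11. Sum = 6*s + 12.4. d₁·d₂ = s^2 + 3.6*s + 3.08.
H(s) = (6*s + 12.4)/(s^2 + 3.6*s + 3.08)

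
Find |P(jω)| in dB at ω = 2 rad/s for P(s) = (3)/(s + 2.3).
Substitute s = j*2: P(j2) = 0.742734 - 0.645856j.
|P(j2)| = sqrt(Re² + Im²) = 0.9843.
20*log₁₀(0.9843) = -0.14 dB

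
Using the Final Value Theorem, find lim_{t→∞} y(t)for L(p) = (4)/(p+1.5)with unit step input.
FVT: lim_{t→∞} y(t) = lim_{p→0} p*Y(p) where Y(p) = L(p)/p.
= lim_{p→0} L(p) = L(0) = num(0)/den(0) = 4/1.5 = 2.667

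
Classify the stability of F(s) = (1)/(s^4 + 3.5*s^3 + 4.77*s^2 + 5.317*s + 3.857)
Denominator: s^4 + 3.5*s^3 + 4.77*s^2 + 5.317*s + 3.857 = (s + 1.9)(s + 1.4)(s^2 + 0.2*s + 1.45). Poles: -0.1 + 1.2j, -0.1 - 1.2j, -1.4, -1.9. Stable (all poles in LHP)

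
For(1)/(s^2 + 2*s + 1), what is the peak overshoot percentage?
Standard form: ωn²/(s²+2ζωn·s+ωn²) → ωn = 1, ζ = 1.
ζ ≥ 1, so the response is non-oscillatory: peak overshoot = 0%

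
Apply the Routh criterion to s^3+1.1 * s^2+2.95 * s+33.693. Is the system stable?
Routh array:
s^3: [1, 2.95]; s^2: [1.1, 33.693]; s^1: [-27.68]; s^0: [33.693]
First column: [1, 1.1, -27.68, 33.693]. Sign changes = 2.
No, unstable (2 RHP root(s))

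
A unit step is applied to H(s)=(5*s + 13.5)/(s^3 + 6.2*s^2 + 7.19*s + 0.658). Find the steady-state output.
FVT: lim_{t→∞} y(t) = lim_{s→0} s*Y(s) where Y(s) = H(s)/s.
= lim_{s→0} H(s) = H(0) = num(0)/den(0) = 13.5/0.658 = 20.52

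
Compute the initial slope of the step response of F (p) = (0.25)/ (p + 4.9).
IVT: y'(0⁺) = lim_{p→∞} p²·Y(p) = lim_{p→∞} p·F(p).
deg(num) = 0, deg(den) = 1, relative degree = 1, so p·F(p) → (leading num)/(leading den) = 0.25/1 = 0.25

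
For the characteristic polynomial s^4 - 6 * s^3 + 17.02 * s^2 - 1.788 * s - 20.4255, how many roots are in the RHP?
s^4 - 6*s^3 + 17.02*s^2 - 1.788*s - 20.4255 = (s - 1.5)(s + 0.9)(s^2 - 5.4*s + 15.13). Poles: -0.9, 1.5, 2.7 + 2.8j, 2.7 - 2.8j. RHP poles (Re>0): 3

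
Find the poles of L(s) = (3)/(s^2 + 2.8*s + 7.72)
Set denominator = 0: s^2 + 2.8*s + 7.72 = 0 → Poles: -1.4 + 2.4j, -1.4 - 2.4j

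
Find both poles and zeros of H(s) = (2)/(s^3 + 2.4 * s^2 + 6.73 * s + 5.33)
Set denominator = 0: s^3 + 2.4*s^2 + 6.73*s + 5.33 = (s + 1)(s^2 + 1.4*s + 5.33) = 0 → Poles: -0.7 + 2.2j, -0.7 - 2.2j, -1
Numerator is a nonzero constant (2) → Zeros: none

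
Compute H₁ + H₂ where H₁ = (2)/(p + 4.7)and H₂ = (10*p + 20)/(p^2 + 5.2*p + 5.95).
Parallel: H = H₁ + H₂ = (n₁·d₂ + n₂·d₁)/(d₁·d₂).
n₁·d₂ = 2*p^2 + 10.4*p + 11.9. n₂·d₁ = 10*p^2 + 67*p + 94. Sum = 12*p^2 + 77.4*p + 105.9. d₁·d₂ = p^3 + 9.9*p^2 + 30.39*p + 27.965.
H(p) = (12*p^2 + 77.4*p + 105.9)/(p^3 + 9.9*p^2 + 30.39*p + 27.965)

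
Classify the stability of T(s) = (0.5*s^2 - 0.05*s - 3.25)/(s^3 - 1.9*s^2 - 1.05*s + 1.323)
Denominator: s^3 - 1.9*s^2 - 1.05*s + 1.323 = (s - 0.7)(s + 0.9)(s - 2.1). Poles: -0.9, 0.7, 2.1. Unstable (2 pole(s) in RHP)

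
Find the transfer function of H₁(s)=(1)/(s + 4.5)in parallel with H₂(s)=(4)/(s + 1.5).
Parallel: H = H₁ + H₂ = (n₁·d₂ + n₂·d₁)/(d₁·d₂).
n₁·d₂ = s + 1.5. n₂·d₁ = 4*s + 18. Sum = 5*s + 19.5. d₁·d₂ = s^2 + 6*s + 6.75.
H(s) = (5*s + 19.5)/(s^2 + 6*s + 6.75)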